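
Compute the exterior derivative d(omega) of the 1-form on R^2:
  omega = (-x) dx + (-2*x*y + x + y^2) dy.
d(omega) = (1 - 2*y) dx ∧ dy

For a 1-form omega = sum_i f_i dx_i, the exterior derivative is
  d(omega) = sum_{i < j} (∂f_j/∂x_i - ∂f_i/∂x_j) dx_i ∧ dx_j.
  coefficient of dx ∧ dy: ∂f_2/∂x - ∂f_1/∂y = ∂(-2*x*y + x + y^2)/∂x - ∂(-x)/∂y = 1 - 2*y
Assembling: d(omega) = (1 - 2*y) dx ∧ dy.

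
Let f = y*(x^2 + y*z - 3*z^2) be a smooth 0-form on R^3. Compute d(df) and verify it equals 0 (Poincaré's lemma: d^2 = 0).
d(df) = 0

Step 1: df = sum_i (∂f/∂x_i) dx_i = (2*x*y) dx + (x^2 + 2*y*z - 3*z^2) dy + (y*(y - 6*z)) dz.
Step 2: Apply d again. Using the 1-form formula, the coefficient of dx ∧ dy in d(df) is ∂^2 f/∂x ∂y - ∂^2 f/∂y ∂x = (2*x) - (2*x) = 0 (equality of mixed partials for smooth f).
Similarly for dx ∧ dz and dy ∧ dz — all coefficients vanish. So d(df) = 0.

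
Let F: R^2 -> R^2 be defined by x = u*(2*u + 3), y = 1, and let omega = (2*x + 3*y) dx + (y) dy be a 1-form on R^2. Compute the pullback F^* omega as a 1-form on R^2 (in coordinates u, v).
F^* omega = (16*u^3 + 36*u^2 + 30*u + 9) du

Using F^*(f dg) = (f ∘ F) d(g ∘ F), substitute each coordinate x_i by F_i(u, v) in f_i, and replace dx_i by d F_i = (∂F_i/∂u) du + (∂F_i/∂v) dv.
  For the x component: f_1(F) = 4*u^2 + 6*u + 3; d F_1 = (4*u + 3) du + (0) dv
  For the y component: f_2(F) = 1; d F_2 = (0) du + (0) dv
Combining and collecting du, dv coefficients:
  coeff of du: 16*u^3 + 36*u^2 + 30*u + 9
  coeff of dv: 0
F^* omega = (16*u^3 + 36*u^2 + 30*u + 9) du.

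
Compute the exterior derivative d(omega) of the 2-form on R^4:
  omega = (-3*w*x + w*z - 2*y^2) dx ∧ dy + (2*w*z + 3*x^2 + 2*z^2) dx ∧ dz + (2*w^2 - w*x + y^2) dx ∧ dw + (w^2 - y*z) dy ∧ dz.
d(omega) = (w) dx ∧ dy ∧ dz + (-3*x - 2*y + z) dx ∧ dy ∧ dw + (2*z) dx ∧ dz ∧ dw + (2*w) dy ∧ dz ∧ dw

For a 2-form omega = sum_{i<j} g_{ij} dx_i ∧ dx_j, the exterior derivative is
  d(omega) = sum_{i<j} d(g_{ij}) ∧ dx_i ∧ dx_j = sum_{i<j, k} (∂g_{ij}/∂x_k) dx_k ∧ dx_i ∧ dx_j.
Expand each term, using dx_k ∧ dx_i ∧ dx_j = sgn(permutation) dx_{(a)} ∧ dx_{(b)} ∧ dx_{(c)} with (a < b < c) sorted:
  d(-3*w*x + w*z - 2*y^2) includes (∂/∂z)(-3*w*x + w*z - 2*y^2) dz = (w) dz, which multiplied by dx ∧ dy gives (w) dx ∧ dy ∧ dz
  d(-3*w*x + w*z - 2*y^2) includes (∂/∂w)(-3*w*x + w*z - 2*y^2) dw = (-3*x + z) dw, which multiplied by dx ∧ dy gives (-3*x + z) dx ∧ dy ∧ dw
  d(2*w*z + 3*x^2 + 2*z^2) includes (∂/∂w)(2*w*z + 3*x^2 + 2*z^2) dw = (2*z) dw, which multiplied by dx ∧ dz gives (2*z) dx ∧ dz ∧ dw
  d(2*w^2 - w*x + y^2) includes (∂/∂y)(2*w^2 - w*x + y^2) dy = (2*y) dy, which multiplied by dx ∧ dw gives (-2*y) dx ∧ dy ∧ dw
  d(w^2 - y*z) includes (∂/∂w)(w^2 - y*z) dw = (2*w) dw, which multiplied by dy ∧ dz gives (2*w) dy ∧ dz ∧ dw
Collecting like 3-forms: d(omega) = (w) dx ∧ dy ∧ dz + (-3*x - 2*y + z) dx ∧ dy ∧ dw + (2*z) dx ∧ dz ∧ dw + (2*w) dy ∧ dz ∧ dw.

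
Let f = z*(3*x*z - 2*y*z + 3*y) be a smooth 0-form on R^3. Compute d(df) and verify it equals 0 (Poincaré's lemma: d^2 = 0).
d(df) = 0

Step 1: df = sum_i (∂f/∂x_i) dx_i = (3*z^2) dx + (z*(3 - 2*z)) dy + (6*x*z - 4*y*z + 3*y) dz.
Step 2: Apply d again. Using the 1-form formula, the coefficient of dx ∧ dy in d(df) is ∂^2 f/∂x ∂y - ∂^2 f/∂y ∂x = (0) - (0) = 0 (equality of mixed partials for smooth f).
Similarly for dx ∧ dz and dy ∧ dz — all coefficients vanish. So d(df) = 0.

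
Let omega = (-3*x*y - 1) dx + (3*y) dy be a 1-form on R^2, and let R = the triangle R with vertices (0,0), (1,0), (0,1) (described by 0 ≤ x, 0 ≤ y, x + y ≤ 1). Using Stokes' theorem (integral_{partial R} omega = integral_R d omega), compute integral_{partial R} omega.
integral_(partial R) omega = 1/2

Stokes: integral_partial_R omega = integral_R d omega with d omega = (∂Q/∂x - ∂P/∂y) dx ∧ dy.
  ∂Q/∂x = 0
  ∂P/∂y = -3*x
  integrand = ∂Q/∂x - ∂P/∂y = 3*x.
Integrating over R: integral_0^1 integral_0^{1-x} (3*x) dy dx = 1/2.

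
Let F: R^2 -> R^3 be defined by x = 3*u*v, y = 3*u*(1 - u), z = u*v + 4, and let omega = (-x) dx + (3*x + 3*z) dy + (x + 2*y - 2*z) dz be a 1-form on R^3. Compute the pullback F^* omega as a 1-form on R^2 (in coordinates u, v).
F^* omega = (-78*u^2*v - 8*u*v^2 + 42*u*v - 72*u - 8*v + 36) du + (2*u*(-3*u^2 - 4*u*v + 3*u - 4)) dv

Using F^*(f dg) = (f ∘ F) d(g ∘ F), substitute each coordinate x_i by F_i(u, v) in f_i, and replace dx_i by d F_i = (∂F_i/∂u) du + (∂F_i/∂v) dv.
  For the x component: f_1(F) = -3*u*v; d F_1 = (3*v) du + (3*u) dv
  For the y component: f_2(F) = 12*u*v + 12; d F_2 = (3 - 6*u) du + (0) dv
  For the z component: f_3(F) = -6*u^2 + u*v + 6*u - 8; d F_3 = (v) du + (u) dv
Combining and collecting du, dv coefficients:
  coeff of du: -78*u^2*v - 8*u*v^2 + 42*u*v - 72*u - 8*v + 36
  coeff of dv: 2*u*(-3*u^2 - 4*u*v + 3*u - 4)
F^* omega = (-78*u^2*v - 8*u*v^2 + 42*u*v - 72*u - 8*v + 36) du + (2*u*(-3*u^2 - 4*u*v + 3*u - 4)) dv.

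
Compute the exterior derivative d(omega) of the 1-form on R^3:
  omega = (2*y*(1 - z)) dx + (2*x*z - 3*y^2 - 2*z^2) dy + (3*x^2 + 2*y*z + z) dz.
d(omega) = (4*z - 2) dx ∧ dy + (6*x + 2*y) dx ∧ dz + (-2*x + 6*z) dy ∧ dz

For a 1-form omega = sum_i f_i dx_i, the exterior derivative is
  d(omega) = sum_{i < j} (∂f_j/∂x_i - ∂f_i/∂x_j) dx_i ∧ dx_j.
  coefficient of dx ∧ dy: ∂f_2/∂x - ∂f_1/∂y = ∂(2*x*z - 3*y^2 - 2*z^2)/∂x - ∂(2*y*(1 - z))/∂y = 4*z - 2
  coefficient of dx ∧ dz: ∂f_3/∂x - ∂f_1/∂z = ∂(3*x^2 + 2*y*z + z)/∂x - ∂(2*y*(1 - z))/∂z = 6*x + 2*y
  coefficient of dy ∧ dz: ∂f_3/∂y - ∂f_2/∂z = ∂(3*x^2 + 2*y*z + z)/∂y - ∂(2*x*z - 3*y^2 - 2*z^2)/∂z = -2*x + 6*z
Assembling: d(omega) = (4*z - 2) dx ∧ dy + (6*x + 2*y) dx ∧ dz + (-2*x + 6*z) dy ∧ dz.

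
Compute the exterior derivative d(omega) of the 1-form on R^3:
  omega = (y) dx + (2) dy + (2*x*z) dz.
d(omega) = (-1) dx ∧ dy + (2*z) dx ∧ dz

For a 1-form omega = sum_i f_i dx_i, the exterior derivative is
  d(omega) = sum_{i < j} (∂f_j/∂x_i - ∂f_i/∂x_j) dx_i ∧ dx_j.
  coefficient of dx ∧ dy: ∂f_2/∂x - ∂f_1/∂y = ∂(2)/∂x - ∂(y)/∂y = -1
  coefficient of dx ∧ dz: ∂f_3/∂x - ∂f_1/∂z = ∂(2*x*z)/∂x - ∂(y)/∂z = 2*z
Assembling: d(omega) = (-1) dx ∧ dy + (2*z) dx ∧ dz.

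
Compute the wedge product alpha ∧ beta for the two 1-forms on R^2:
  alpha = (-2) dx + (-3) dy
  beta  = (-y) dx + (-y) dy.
alpha ∧ beta = (-y) dx ∧ dy

Distribute the wedge, using dx_i ∧ dx_j = -dx_j ∧ dx_i and dx_i ∧ dx_i = 0. For each pair (i, j) with i < j, the coefficient of dx_i ∧ dx_j in alpha ∧ beta is (alpha_i * beta_j - alpha_j * beta_i). Collecting: alpha ∧ beta = (-y) dx ∧ dy.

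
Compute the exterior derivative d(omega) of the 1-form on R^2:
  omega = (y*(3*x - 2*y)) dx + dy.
d(omega) = (-3*x + 4*y) dx ∧ dy

For a 1-form omega = sum_i f_i dx_i, the exterior derivative is
  d(omega) = sum_{i < j} (∂f_j/∂x_i - ∂f_i/∂x_j) dx_i ∧ dx_j.
  coefficient of dx ∧ dy: ∂f_2/∂x - ∂f_1/∂y = ∂(1)/∂x - ∂(y*(3*x - 2*y))/∂y = -3*x + 4*y
Assembling: d(omega) = (-3*x + 4*y) dx ∧ dy.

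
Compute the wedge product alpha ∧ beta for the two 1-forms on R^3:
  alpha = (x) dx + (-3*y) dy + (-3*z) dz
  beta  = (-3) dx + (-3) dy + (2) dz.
alpha ∧ beta = (-3*x - 9*y) dx ∧ dy + (2*x - 9*z) dx ∧ dz + (-6*y - 9*z) dy ∧ dz

Distribute the wedge, using dx_i ∧ dx_j = -dx_j ∧ dx_i and dx_i ∧ dx_i = 0. For each pair (i, j) with i < j, the coefficient of dx_i ∧ dx_j in alpha ∧ beta is (alpha_i * beta_j - alpha_j * beta_i). Collecting: alpha ∧ beta = (-3*x - 9*y) dx ∧ dy + (2*x - 9*z) dx ∧ dz + (-6*y - 9*z) dy ∧ dz.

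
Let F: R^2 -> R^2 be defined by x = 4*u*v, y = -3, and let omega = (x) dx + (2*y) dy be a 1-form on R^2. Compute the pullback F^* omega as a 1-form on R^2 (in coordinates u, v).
F^* omega = (16*u*v^2) du + (16*u^2*v) dv

Using F^*(f dg) = (f ∘ F) d(g ∘ F), substitute each coordinate x_i by F_i(u, v) in f_i, and replace dx_i by d F_i = (∂F_i/∂u) du + (∂F_i/∂v) dv.
  For the x component: f_1(F) = 4*u*v; d F_1 = (4*v) du + (4*u) dv
  For the y component: f_2(F) = -6; d F_2 = (0) du + (0) dv
Combining and collecting du, dv coefficients:
  coeff of du: 16*u*v^2
  coeff of dv: 16*u^2*v
F^* omega = (16*u*v^2) du + (16*u^2*v) dv.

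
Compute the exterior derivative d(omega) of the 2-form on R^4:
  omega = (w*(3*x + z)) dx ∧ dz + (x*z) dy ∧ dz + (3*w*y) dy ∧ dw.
d(omega) = (3*x + z) dx ∧ dz ∧ dw + (z) dx ∧ dy ∧ dz

For a 2-form omega = sum_{i<j} g_{ij} dx_i ∧ dx_j, the exterior derivative is
  d(omega) = sum_{i<j} d(g_{ij}) ∧ dx_i ∧ dx_j = sum_{i<j, k} (∂g_{ij}/∂x_k) dx_k ∧ dx_i ∧ dx_j.
Expand each term, using dx_k ∧ dx_i ∧ dx_j = sgn(permutation) dx_{(a)} ∧ dx_{(b)} ∧ dx_{(c)} with (a < b < c) sorted:
  d(w*(3*x + z)) includes (∂/∂w)(w*(3*x + z)) dw = (3*x + z) dw, which multiplied by dx ∧ dz gives (3*x + z) dx ∧ dz ∧ dw
  d(x*z) includes (∂/∂x)(x*z) dx = (z) dx, which multiplied by dy ∧ dz gives (z) dx ∧ dy ∧ dz
Collecting like 3-forms: d(omega) = (3*x + z) dx ∧ dz ∧ dw + (z) dx ∧ dy ∧ dz.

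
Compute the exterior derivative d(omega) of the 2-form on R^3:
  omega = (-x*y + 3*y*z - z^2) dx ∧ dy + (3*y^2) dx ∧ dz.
d(omega) = (-3*y - 2*z) dx ∧ dy ∧ dz

For a 2-form omega = sum_{i<j} g_{ij} dx_i ∧ dx_j, the exterior derivative is
  d(omega) = sum_{i<j} d(g_{ij}) ∧ dx_i ∧ dx_j = sum_{i<j, k} (∂g_{ij}/∂x_k) dx_k ∧ dx_i ∧ dx_j.
Expand each term, using dx_k ∧ dx_i ∧ dx_j = sgn(permutation) dx_{(a)} ∧ dx_{(b)} ∧ dx_{(c)} with (a < b < c) sorted:
  d(-x*y + 3*y*z - z^2) includes (∂/∂z)(-x*y + 3*y*z - z^2) dz = (3*y - 2*z) dz, which multiplied by dx ∧ dy gives (3*y - 2*z) dx ∧ dy ∧ dz
  d(3*y^2) includes (∂/∂y)(3*y^2) dy = (6*y) dy, which multiplied by dx ∧ dz gives (-6*y) dx ∧ dy ∧ dz
Collecting like 3-forms: d(omega) = (-3*y - 2*z) dx ∧ dy ∧ dz.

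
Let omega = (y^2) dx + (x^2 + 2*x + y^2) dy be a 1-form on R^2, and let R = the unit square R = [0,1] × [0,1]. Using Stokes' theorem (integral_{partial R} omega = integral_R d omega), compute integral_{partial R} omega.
integral_(partial R) omega = 2

Stokes: integral_partial_R omega = integral_R d omega with d omega = (∂Q/∂x - ∂P/∂y) dx ∧ dy.
  ∂Q/∂x = 2*x + 2
  ∂P/∂y = 2*y
  integrand = ∂Q/∂x - ∂P/∂y = 2*x - 2*y + 2.
Integrating over R: integral_0^1 integral_0^1 (2*x - 2*y + 2) dx dy = 2.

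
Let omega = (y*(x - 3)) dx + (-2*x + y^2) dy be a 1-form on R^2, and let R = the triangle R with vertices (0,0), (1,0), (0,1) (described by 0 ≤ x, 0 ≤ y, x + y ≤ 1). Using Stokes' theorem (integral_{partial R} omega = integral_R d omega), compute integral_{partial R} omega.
integral_(partial R) omega = 1/3

Stokes: integral_partial_R omega = integral_R d omega with d omega = (∂Q/∂x - ∂P/∂y) dx ∧ dy.
  ∂Q/∂x = -2
  ∂P/∂y = x - 3
  integrand = ∂Q/∂x - ∂P/∂y = 1 - x.
Integrating over R: integral_0^1 integral_0^{1-x} (1 - x) dy dx = 1/3.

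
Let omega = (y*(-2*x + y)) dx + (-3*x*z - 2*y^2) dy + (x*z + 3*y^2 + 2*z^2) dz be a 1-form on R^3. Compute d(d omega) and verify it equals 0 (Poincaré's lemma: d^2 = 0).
d(d omega) = 0

Step 1: d omega = sum_{i<j} (∂f_j/∂x_i - ∂f_i/∂x_j) dx_i ∧ dx_j:
  coeff of dx ∧ dy: 2*x - 2*y - 3*z
  coeff of dx ∧ dz: z
  coeff of dy ∧ dz: 3*x + 6*y
Step 2: Apply d again to each 2-form coefficient. The only possible 3-form in R^3 is dx ∧ dy ∧ dz, with coefficient
  ∂(coeff of dy∧dz)/∂x - ∂(coeff of dx∧dz)/∂y + ∂(coeff of dx∧dy)/∂z
  = ∂/∂x (3*x + 6*y) - ∂/∂y (z) + ∂/∂z (2*x - 2*y - 3*z).
Each of these terms simplifies to sums of mixed partials that cancel in pairs. The result is 0 (by equality of mixed partials for smooth functions — Schwarz / Clairaut).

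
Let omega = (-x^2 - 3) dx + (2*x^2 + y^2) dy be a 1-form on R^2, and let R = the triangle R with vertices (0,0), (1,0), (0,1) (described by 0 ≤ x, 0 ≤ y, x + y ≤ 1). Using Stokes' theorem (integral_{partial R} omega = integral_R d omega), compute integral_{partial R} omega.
integral_(partial R) omega = 2/3

Stokes: integral_partial_R omega = integral_R d omega with d omega = (∂Q/∂x - ∂P/∂y) dx ∧ dy.
  ∂Q/∂x = 4*x
  ∂P/∂y = 0
  integrand = ∂Q/∂x - ∂P/∂y = 4*x.
Integrating over R: integral_0^1 integral_0^{1-x} (4*x) dy dx = 2/3.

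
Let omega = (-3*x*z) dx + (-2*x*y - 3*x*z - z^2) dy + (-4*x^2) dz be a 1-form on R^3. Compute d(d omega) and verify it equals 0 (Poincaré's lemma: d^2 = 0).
d(d omega) = 0

Step 1: d omega = sum_{i<j} (∂f_j/∂x_i - ∂f_i/∂x_j) dx_i ∧ dx_j:
  coeff of dx ∧ dy: -2*y - 3*z
  coeff of dx ∧ dz: -5*x
  coeff of dy ∧ dz: 3*x + 2*z
Step 2: Apply d again to each 2-form coefficient. The only possible 3-form in R^3 is dx ∧ dy ∧ dz, with coefficient
  ∂(coeff of dy∧dz)/∂x - ∂(coeff of dx∧dz)/∂y + ∂(coeff of dx∧dy)/∂z
  = ∂/∂x (3*x + 2*z) - ∂/∂y (-5*x) + ∂/∂z (-2*y - 3*z).
Each of these terms simplifies to sums of mixed partials that cancel in pairs. The result is 0 (by equality of mixed partials for smooth functions — Schwarz / Clairaut).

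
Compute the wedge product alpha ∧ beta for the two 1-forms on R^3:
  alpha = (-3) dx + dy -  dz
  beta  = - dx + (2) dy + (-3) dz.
alpha ∧ beta = (-5) dx ∧ dy + (8) dx ∧ dz + (-1) dy ∧ dz

Distribute the wedge, using dx_i ∧ dx_j = -dx_j ∧ dx_i and dx_i ∧ dx_i = 0. For each pair (i, j) with i < j, the coefficient of dx_i ∧ dx_j in alpha ∧ beta is (alpha_i * beta_j - alpha_j * beta_i). Collecting: alpha ∧ beta = (-5) dx ∧ dy + (8) dx ∧ dz + (-1) dy ∧ dz.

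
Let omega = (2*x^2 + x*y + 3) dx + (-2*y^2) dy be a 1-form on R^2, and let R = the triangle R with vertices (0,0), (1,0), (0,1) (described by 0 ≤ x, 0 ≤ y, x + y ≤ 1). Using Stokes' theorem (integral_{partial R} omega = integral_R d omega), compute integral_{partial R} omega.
integral_(partial R) omega = -1/6

Stokes: integral_partial_R omega = integral_R d omega with d omega = (∂Q/∂x - ∂P/∂y) dx ∧ dy.
  ∂Q/∂x = 0
  ∂P/∂y = x
  integrand = ∂Q/∂x - ∂P/∂y = -x.
Integrating over R: integral_0^1 integral_0^{1-x} (-x) dy dx = -1/6.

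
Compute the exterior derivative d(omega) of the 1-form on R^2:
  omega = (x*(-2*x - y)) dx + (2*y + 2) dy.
d(omega) = (x) dx ∧ dy

For a 1-form omega = sum_i f_i dx_i, the exterior derivative is
  d(omega) = sum_{i < j} (∂f_j/∂x_i - ∂f_i/∂x_j) dx_i ∧ dx_j.
  coefficient of dx ∧ dy: ∂f_2/∂x - ∂f_1/∂y = ∂(2*y + 2)/∂x - ∂(x*(-2*x - y))/∂y = x
Assembling: d(omega) = (x) dx ∧ dy.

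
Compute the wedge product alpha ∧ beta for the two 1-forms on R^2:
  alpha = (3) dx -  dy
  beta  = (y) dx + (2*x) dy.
alpha ∧ beta = (6*x + y) dx ∧ dy

Distribute the wedge, using dx_i ∧ dx_j = -dx_j ∧ dx_i and dx_i ∧ dx_i = 0. For each pair (i, j) with i < j, the coefficient of dx_i ∧ dx_j in alpha ∧ beta is (alpha_i * beta_j - alpha_j * beta_i). Collecting: alpha ∧ beta = (6*x + y) dx ∧ dy.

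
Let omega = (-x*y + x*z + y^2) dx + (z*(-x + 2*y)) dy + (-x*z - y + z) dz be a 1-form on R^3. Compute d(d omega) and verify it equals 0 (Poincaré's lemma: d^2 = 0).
d(d omega) = 0

Step 1: d omega = sum_{i<j} (∂f_j/∂x_i - ∂f_i/∂x_j) dx_i ∧ dx_j:
  coeff of dx ∧ dy: x - 2*y - z
  coeff of dx ∧ dz: -x - z
  coeff of dy ∧ dz: x - 2*y - 1
Step 2: Apply d again to each 2-form coefficient. The only possible 3-form in R^3 is dx ∧ dy ∧ dz, with coefficient
  ∂(coeff of dy∧dz)/∂x - ∂(coeff of dx∧dz)/∂y + ∂(coeff of dx∧dy)/∂z
  = ∂/∂x (x - 2*y - 1) - ∂/∂y (-x - z) + ∂/∂z (x - 2*y - z).
Each of these terms simplifies to sums of mixed partials that cancel in pairs. The result is 0 (by equality of mixed partials for smooth functions — Schwarz / Clairaut).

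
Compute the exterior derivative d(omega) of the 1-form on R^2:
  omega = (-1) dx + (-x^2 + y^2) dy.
d(omega) = (-2*x) dx ∧ dy

For a 1-form omega = sum_i f_i dx_i, the exterior derivative is
  d(omega) = sum_{i < j} (∂f_j/∂x_i - ∂f_i/∂x_j) dx_i ∧ dx_j.
  coefficient of dx ∧ dy: ∂f_2/∂x - ∂f_1/∂y = ∂(-x^2 + y^2)/∂x - ∂(-1)/∂y = -2*x
Assembling: d(omega) = (-2*x) dx ∧ dy.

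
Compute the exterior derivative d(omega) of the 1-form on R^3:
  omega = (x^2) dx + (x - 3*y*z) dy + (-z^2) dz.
d(omega) = (1) dx ∧ dy + (3*y) dy ∧ dz

For a 1-form omega = sum_i f_i dx_i, the exterior derivative is
  d(omega) = sum_{i < j} (∂f_j/∂x_i - ∂f_i/∂x_j) dx_i ∧ dx_j.
  coefficient of dx ∧ dy: ∂f_2/∂x - ∂f_1/∂y = ∂(x - 3*y*z)/∂x - ∂(x^2)/∂y = 1
  coefficient of dy ∧ dz: ∂f_3/∂y - ∂f_2/∂z = ∂(-z^2)/∂y - ∂(x - 3*y*z)/∂z = 3*y
Assembling: d(omega) = (1) dx ∧ dy + (3*y) dy ∧ dz.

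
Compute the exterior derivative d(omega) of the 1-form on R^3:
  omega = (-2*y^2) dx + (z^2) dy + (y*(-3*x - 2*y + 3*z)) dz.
d(omega) = (4*y) dx ∧ dy + (-3*y) dx ∧ dz + (-3*x - 4*y + z) dy ∧ dz

For a 1-form omega = sum_i f_i dx_i, the exterior derivative is
  d(omega) = sum_{i < j} (∂f_j/∂x_i - ∂f_i/∂x_j) dx_i ∧ dx_j.
  coefficient of dx ∧ dy: ∂f_2/∂x - ∂f_1/∂y = ∂(z^2)/∂x - ∂(-2*y^2)/∂y = 4*y
  coefficient of dx ∧ dz: ∂f_3/∂x - ∂f_1/∂z = ∂(y*(-3*x - 2*y + 3*z))/∂x - ∂(-2*y^2)/∂z = -3*y
  coefficient of dy ∧ dz: ∂f_3/∂y - ∂f_2/∂z = ∂(y*(-3*x - 2*y + 3*z))/∂y - ∂(z^2)/∂z = -3*x - 4*y + z
Assembling: d(omega) = (4*y) dx ∧ dy + (-3*y) dx ∧ dz + (-3*x - 4*y + z) dy ∧ dz.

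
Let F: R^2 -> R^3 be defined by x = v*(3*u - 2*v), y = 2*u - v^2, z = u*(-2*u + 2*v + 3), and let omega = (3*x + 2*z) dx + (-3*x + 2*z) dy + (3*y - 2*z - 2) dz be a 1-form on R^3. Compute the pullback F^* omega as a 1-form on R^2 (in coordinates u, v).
F^* omega = (-16*u^3 + 12*u^2*v + 4*u^2 + 43*u*v^2 - 4*u*v + 20*u - 24*v^3 + 3*v^2 - 4*v - 6) du + (-4*u^3 + 55*u^2*v + 18*u^2 - 66*u*v^2 - 36*u*v - 4*u + 12*v^3) dv

Using F^*(f dg) = (f ∘ F) d(g ∘ F), substitute each coordinate x_i by F_i(u, v) in f_i, and replace dx_i by d F_i = (∂F_i/∂u) du + (∂F_i/∂v) dv.
  For the x component: f_1(F) = -4*u^2 + 13*u*v + 6*u - 6*v^2; d F_1 = (3*v) du + (3*u - 4*v) dv
  For the y component: f_2(F) = -4*u^2 - 5*u*v + 6*u + 6*v^2; d F_2 = (2) du + (-2*v) dv
  For the z component: f_3(F) = 4*u^2 - 4*u*v - 3*v^2 - 2; d F_3 = (-4*u + 2*v + 3) du + (2*u) dv
Combining and collecting du, dv coefficients:
  coeff of du: -16*u^3 + 12*u^2*v + 4*u^2 + 43*u*v^2 - 4*u*v + 20*u - 24*v^3 + 3*v^2 - 4*v - 6
  coeff of dv: -4*u^3 + 55*u^2*v + 18*u^2 - 66*u*v^2 - 36*u*v - 4*u + 12*v^3
F^* omega = (-16*u^3 + 12*u^2*v + 4*u^2 + 43*u*v^2 - 4*u*v + 20*u - 24*v^3 + 3*v^2 - 4*v - 6) du + (-4*u^3 + 55*u^2*v + 18*u^2 - 66*u*v^2 - 36*u*v - 4*u + 12*v^3) dv.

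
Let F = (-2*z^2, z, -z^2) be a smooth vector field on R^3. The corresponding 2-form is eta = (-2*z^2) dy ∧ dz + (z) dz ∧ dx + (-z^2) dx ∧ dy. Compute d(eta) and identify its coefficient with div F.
d(eta) = (-2*z) dx ∧ dy ∧ dz; div F = -2*z

For a 2-form in R^3 of the form above, applying d gives a 3-form with coefficient ∂P/∂x + ∂Q/∂y + ∂R/∂z:
  ∂P/∂x = 0
  ∂Q/∂y = 0
  ∂R/∂z = -2*z
Sum = -2*z, which is exactly div F.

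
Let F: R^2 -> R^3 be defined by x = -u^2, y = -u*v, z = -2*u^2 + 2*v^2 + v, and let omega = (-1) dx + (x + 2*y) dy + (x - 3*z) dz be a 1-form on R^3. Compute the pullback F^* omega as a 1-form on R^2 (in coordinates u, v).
F^* omega = (u*(-20*u^2 + u*v + 26*v^2 + 12*v + 2)) du + (u^3 + 22*u^2*v + 5*u^2 - 24*v^3 - 18*v^2 - 3*v) dv

Using F^*(f dg) = (f ∘ F) d(g ∘ F), substitute each coordinate x_i by F_i(u, v) in f_i, and replace dx_i by d F_i = (∂F_i/∂u) du + (∂F_i/∂v) dv.
  For the x component: f_1(F) = -1; d F_1 = (-2*u) du + (0) dv
  For the y component: f_2(F) = u*(-u - 2*v); d F_2 = (-v) du + (-u) dv
  For the z component: f_3(F) = 5*u^2 - 6*v^2 - 3*v; d F_3 = (-4*u) du + (4*v + 1) dv
Combining and collecting du, dv coefficients:
  coeff of du: u*(-20*u^2 + u*v + 26*v^2 + 12*v + 2)
  coeff of dv: u^3 + 22*u^2*v + 5*u^2 - 24*v^3 - 18*v^2 - 3*v
F^* omega = (u*(-20*u^2 + u*v + 26*v^2 + 12*v + 2)) du + (u^3 + 22*u^2*v + 5*u^2 - 24*v^3 - 18*v^2 - 3*v) dv.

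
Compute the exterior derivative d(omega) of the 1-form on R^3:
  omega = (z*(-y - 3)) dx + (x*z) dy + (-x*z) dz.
d(omega) = (2*z) dx ∧ dy + (y - z + 3) dx ∧ dz + (-x) dy ∧ dz

For a 1-form omega = sum_i f_i dx_i, the exterior derivative is
  d(omega) = sum_{i < j} (∂f_j/∂x_i - ∂f_i/∂x_j) dx_i ∧ dx_j.
  coefficient of dx ∧ dy: ∂f_2/∂x - ∂f_1/∂y = ∂(x*z)/∂x - ∂(z*(-y - 3))/∂y = 2*z
  coefficient of dx ∧ dz: ∂f_3/∂x - ∂f_1/∂z = ∂(-x*z)/∂x - ∂(z*(-y - 3))/∂z = y - z + 3
  coefficient of dy ∧ dz: ∂f_3/∂y - ∂f_2/∂z = ∂(-x*z)/∂y - ∂(x*z)/∂z = -x
Assembling: d(omega) = (2*z) dx ∧ dy + (y - z + 3) dx ∧ dz + (-x) dy ∧ dz.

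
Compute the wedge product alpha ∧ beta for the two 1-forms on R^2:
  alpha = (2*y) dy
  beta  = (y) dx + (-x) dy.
alpha ∧ beta = (-2*y^2) dx ∧ dy

Distribute the wedge, using dx_i ∧ dx_j = -dx_j ∧ dx_i and dx_i ∧ dx_i = 0. For each pair (i, j) with i < j, the coefficient of dx_i ∧ dx_j in alpha ∧ beta is (alpha_i * beta_j - alpha_j * beta_i). Collecting: alpha ∧ beta = (-2*y^2) dx ∧ dy.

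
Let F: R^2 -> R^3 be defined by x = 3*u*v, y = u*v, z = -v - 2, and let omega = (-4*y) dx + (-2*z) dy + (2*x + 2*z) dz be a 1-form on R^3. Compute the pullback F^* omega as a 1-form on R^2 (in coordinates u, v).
F^* omega = (2*v*(-6*u*v + v + 2)) du + (-12*u^2*v - 4*u*v + 4*u + 2*v + 4) dv

Using F^*(f dg) = (f ∘ F) d(g ∘ F), substitute each coordinate x_i by F_i(u, v) in f_i, and replace dx_i by d F_i = (∂F_i/∂u) du + (∂F_i/∂v) dv.
  For the x component: f_1(F) = -4*u*v; d F_1 = (3*v) du + (3*u) dv
  For the y component: f_2(F) = 2*v + 4; d F_2 = (v) du + (u) dv
  For the z component: f_3(F) = 6*u*v - 2*v - 4; d F_3 = (0) du + (-1) dv
Combining and collecting du, dv coefficients:
  coeff of du: 2*v*(-6*u*v + v + 2)
  coeff of dv: -12*u^2*v - 4*u*v + 4*u + 2*v + 4
F^* omega = (2*v*(-6*u*v + v + 2)) du + (-12*u^2*v - 4*u*v + 4*u + 2*v + 4) dv.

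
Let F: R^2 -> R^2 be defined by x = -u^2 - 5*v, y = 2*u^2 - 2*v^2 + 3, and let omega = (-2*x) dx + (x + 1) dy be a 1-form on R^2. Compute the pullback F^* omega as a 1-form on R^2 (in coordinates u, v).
F^* omega = (4*u*(-2*u^2 - 10*v + 1)) du + (4*u^2*v - 10*u^2 + 20*v^2 - 54*v) dv

Using F^*(f dg) = (f ∘ F) d(g ∘ F), substitute each coordinate x_i by F_i(u, v) in f_i, and replace dx_i by d F_i = (∂F_i/∂u) du + (∂F_i/∂v) dv.
  For the x component: f_1(F) = 2*u^2 + 10*v; d F_1 = (-2*u) du + (-5) dv
  For the y component: f_2(F) = -u^2 - 5*v + 1; d F_2 = (4*u) du + (-4*v) dv
Combining and collecting du, dv coefficients:
  coeff of du: 4*u*(-2*u^2 - 10*v + 1)
  coeff of dv: 4*u^2*v - 10*u^2 + 20*v^2 - 54*v
F^* omega = (4*u*(-2*u^2 - 10*v + 1)) du + (4*u^2*v - 10*u^2 + 20*v^2 - 54*v) dv.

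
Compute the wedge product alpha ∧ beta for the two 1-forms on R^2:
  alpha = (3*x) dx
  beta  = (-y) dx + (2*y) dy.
alpha ∧ beta = (6*x*y) dx ∧ dy

Distribute the wedge, using dx_i ∧ dx_j = -dx_j ∧ dx_i and dx_i ∧ dx_i = 0. For each pair (i, j) with i < j, the coefficient of dx_i ∧ dx_j in alpha ∧ beta is (alpha_i * beta_j - alpha_j * beta_i). Collecting: alpha ∧ beta = (6*x*y) dx ∧ dy.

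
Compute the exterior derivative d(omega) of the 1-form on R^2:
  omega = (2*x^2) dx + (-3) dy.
d(omega) = 0

For a 1-form omega = sum_i f_i dx_i, the exterior derivative is
  d(omega) = sum_{i < j} (∂f_j/∂x_i - ∂f_i/∂x_j) dx_i ∧ dx_j.

Assembling: d(omega) = 0.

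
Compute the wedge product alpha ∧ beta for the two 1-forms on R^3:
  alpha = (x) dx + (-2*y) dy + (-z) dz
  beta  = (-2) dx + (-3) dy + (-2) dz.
alpha ∧ beta = (-3*x - 4*y) dx ∧ dy + (-2*x - 2*z) dx ∧ dz + (4*y - 3*z) dy ∧ dz

Distribute the wedge, using dx_i ∧ dx_j = -dx_j ∧ dx_i and dx_i ∧ dx_i = 0. For each pair (i, j) with i < j, the coefficient of dx_i ∧ dx_j in alpha ∧ beta is (alpha_i * beta_j - alpha_j * beta_i). Collecting: alpha ∧ beta = (-3*x - 4*y) dx ∧ dy + (-2*x - 2*z) dx ∧ dz + (4*y - 3*z) dy ∧ dz.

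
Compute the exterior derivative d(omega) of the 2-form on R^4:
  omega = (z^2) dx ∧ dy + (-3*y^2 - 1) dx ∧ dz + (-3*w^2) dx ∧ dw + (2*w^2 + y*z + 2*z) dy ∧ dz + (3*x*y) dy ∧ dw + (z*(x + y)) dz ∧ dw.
d(omega) = (6*y + 2*z) dx ∧ dy ∧ dz + (4*w + z) dy ∧ dz ∧ dw + (3*y) dx ∧ dy ∧ dw + (z) dx ∧ dz ∧ dw

For a 2-form omega = sum_{i<j} g_{ij} dx_i ∧ dx_j, the exterior derivative is
  d(omega) = sum_{i<j} d(g_{ij}) ∧ dx_i ∧ dx_j = sum_{i<j, k} (∂g_{ij}/∂x_k) dx_k ∧ dx_i ∧ dx_j.
Expand each term, using dx_k ∧ dx_i ∧ dx_j = sgn(permutation) dx_{(a)} ∧ dx_{(b)} ∧ dx_{(c)} with (a < b < c) sorted:
  d(z^2) includes (∂/∂z)(z^2) dz = (2*z) dz, which multiplied by dx ∧ dy gives (2*z) dx ∧ dy ∧ dz
  d(-3*y^2 - 1) includes (∂/∂y)(-3*y^2 - 1) dy = (-6*y) dy, which multiplied by dx ∧ dz gives (6*y) dx ∧ dy ∧ dz
  d(2*w^2 + y*z + 2*z) includes (∂/∂w)(2*w^2 + y*z + 2*z) dw = (4*w) dw, which multiplied by dy ∧ dz gives (4*w) dy ∧ dz ∧ dw
  d(3*x*y) includes (∂/∂x)(3*x*y) dx = (3*y) dx, which multiplied by dy ∧ dw gives (3*y) dx ∧ dy ∧ dw
  d(z*(x + y)) includes (∂/∂x)(z*(x + y)) dx = (z) dx, which multiplied by dz ∧ dw gives (z) dx ∧ dz ∧ dw
  d(z*(x + y)) includes (∂/∂y)(z*(x + y)) dy = (z) dy, which multiplied by dz ∧ dw gives (z) dy ∧ dz ∧ dw
Collecting like 3-forms: d(omega) = (6*y + 2*z) dx ∧ dy ∧ dz + (4*w + z) dy ∧ dz ∧ dw + (3*y) dx ∧ dy ∧ dw + (z) dx ∧ dz ∧ dw.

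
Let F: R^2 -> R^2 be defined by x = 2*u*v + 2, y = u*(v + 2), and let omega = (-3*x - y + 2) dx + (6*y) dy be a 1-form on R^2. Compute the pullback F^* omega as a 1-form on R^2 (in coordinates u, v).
F^* omega = (-8*u*v^2 + 20*u*v + 24*u - 8*v) du + (8*u*(-u*v + u - 1)) dv

Using F^*(f dg) = (f ∘ F) d(g ∘ F), substitute each coordinate x_i by F_i(u, v) in f_i, and replace dx_i by d F_i = (∂F_i/∂u) du + (∂F_i/∂v) dv.
  For the x component: f_1(F) = -7*u*v - 2*u - 4; d F_1 = (2*v) du + (2*u) dv
  For the y component: f_2(F) = 6*u*(v + 2); d F_2 = (v + 2) du + (u) dv
Combining and collecting du, dv coefficients:
  coeff of du: -8*u*v^2 + 20*u*v + 24*u - 8*v
  coeff of dv: 8*u*(-u*v + u - 1)
F^* omega = (-8*u*v^2 + 20*u*v + 24*u - 8*v) du + (8*u*(-u*v + u - 1)) dv.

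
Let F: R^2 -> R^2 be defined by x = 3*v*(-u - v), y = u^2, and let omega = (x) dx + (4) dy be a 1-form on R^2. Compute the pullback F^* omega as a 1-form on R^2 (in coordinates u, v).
F^* omega = (9*u*v^2 + 8*u + 9*v^3) du + (9*v*(u^2 + 3*u*v + 2*v^2)) dv

Using F^*(f dg) = (f ∘ F) d(g ∘ F), substitute each coordinate x_i by F_i(u, v) in f_i, and replace dx_i by d F_i = (∂F_i/∂u) du + (∂F_i/∂v) dv.
  For the x component: f_1(F) = 3*v*(-u - v); d F_1 = (-3*v) du + (-3*u - 6*v) dv
  For the y component: f_2(F) = 4; d F_2 = (2*u) du + (0) dv
Combining and collecting du, dv coefficients:
  coeff of du: 9*u*v^2 + 8*u + 9*v^3
  coeff of dv: 9*v*(u^2 + 3*u*v + 2*v^2)
F^* omega = (9*u*v^2 + 8*u + 9*v^3) du + (9*v*(u^2 + 3*u*v + 2*v^2)) dv.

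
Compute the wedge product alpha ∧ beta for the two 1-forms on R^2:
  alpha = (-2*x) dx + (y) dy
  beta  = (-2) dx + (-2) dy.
alpha ∧ beta = (4*x + 2*y) dx ∧ dy

Distribute the wedge, using dx_i ∧ dx_j = -dx_j ∧ dx_i and dx_i ∧ dx_i = 0. For each pair (i, j) with i < j, the coefficient of dx_i ∧ dx_j in alpha ∧ beta is (alpha_i * beta_j - alpha_j * beta_i). Collecting: alpha ∧ beta = (4*x + 2*y) dx ∧ dy.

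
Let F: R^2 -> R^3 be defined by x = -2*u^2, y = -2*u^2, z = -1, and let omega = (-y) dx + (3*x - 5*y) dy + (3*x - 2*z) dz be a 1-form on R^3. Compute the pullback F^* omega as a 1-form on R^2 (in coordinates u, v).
F^* omega = (-24*u^3) du

Using F^*(f dg) = (f ∘ F) d(g ∘ F), substitute each coordinate x_i by F_i(u, v) in f_i, and replace dx_i by d F_i = (∂F_i/∂u) du + (∂F_i/∂v) dv.
  For the x component: f_1(F) = 2*u^2; d F_1 = (-4*u) du + (0) dv
  For the y component: f_2(F) = 4*u^2; d F_2 = (-4*u) du + (0) dv
  For the z component: f_3(F) = 2 - 6*u^2; d F_3 = (0) du + (0) dv
Combining and collecting du, dv coefficients:
  coeff of du: -24*u^3
  coeff of dv: 0
F^* omega = (-24*u^3) du.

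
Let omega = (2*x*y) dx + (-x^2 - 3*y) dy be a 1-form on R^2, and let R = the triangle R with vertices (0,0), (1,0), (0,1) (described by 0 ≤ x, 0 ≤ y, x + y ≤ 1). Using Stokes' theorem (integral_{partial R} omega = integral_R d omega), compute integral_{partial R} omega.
integral_(partial R) omega = -2/3

Stokes: integral_partial_R omega = integral_R d omega with d omega = (∂Q/∂x - ∂P/∂y) dx ∧ dy.
  ∂Q/∂x = -2*x
  ∂P/∂y = 2*x
  integrand = ∂Q/∂x - ∂P/∂y = -4*x.
Integrating over R: integral_0^1 integral_0^{1-x} (-4*x) dy dx = -2/3.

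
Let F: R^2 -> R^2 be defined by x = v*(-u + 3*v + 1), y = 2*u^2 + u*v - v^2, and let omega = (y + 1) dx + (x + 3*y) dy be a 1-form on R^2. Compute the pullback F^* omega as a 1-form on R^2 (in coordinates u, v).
F^* omega = (24*u^3 + 12*u^2*v + u*v^2 + 4*u*v + v^3 + v^2 - v) du + (4*u^3 + u^2*v + 2*u^2 + 3*u*v^2 + 2*u*v - u - 6*v^3 - 3*v^2 + 6*v + 1) dv

Using F^*(f dg) = (f ∘ F) d(g ∘ F), substitute each coordinate x_i by F_i(u, v) in f_i, and replace dx_i by d F_i = (∂F_i/∂u) du + (∂F_i/∂v) dv.
  For the x component: f_1(F) = 2*u^2 + u*v - v^2 + 1; d F_1 = (-v) du + (-u + 6*v + 1) dv
  For the y component: f_2(F) = 6*u^2 + 2*u*v + v; d F_2 = (4*u + v) du + (u - 2*v) dv
Combining and collecting du, dv coefficients:
  coeff of du: 24*u^3 + 12*u^2*v + u*v^2 + 4*u*v + v^3 + v^2 - v
  coeff of dv: 4*u^3 + u^2*v + 2*u^2 + 3*u*v^2 + 2*u*v - u - 6*v^3 - 3*v^2 + 6*v + 1
F^* omega = (24*u^3 + 12*u^2*v + u*v^2 + 4*u*v + v^3 + v^2 - v) du + (4*u^3 + u^2*v + 2*u^2 + 3*u*v^2 + 2*u*v - u - 6*v^3 - 3*v^2 + 6*v + 1) dv.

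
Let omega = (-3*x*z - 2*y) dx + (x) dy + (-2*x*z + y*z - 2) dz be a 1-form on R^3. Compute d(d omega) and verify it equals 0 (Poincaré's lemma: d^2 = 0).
d(d omega) = 0

Step 1: d omega = sum_{i<j} (∂f_j/∂x_i - ∂f_i/∂x_j) dx_i ∧ dx_j:
  coeff of dx ∧ dy: 3
  coeff of dx ∧ dz: 3*x - 2*z
  coeff of dy ∧ dz: z
Step 2: Apply d again to each 2-form coefficient. The only possible 3-form in R^3 is dx ∧ dy ∧ dz, with coefficient
  ∂(coeff of dy∧dz)/∂x - ∂(coeff of dx∧dz)/∂y + ∂(coeff of dx∧dy)/∂z
  = ∂/∂x (z) - ∂/∂y (3*x - 2*z) + ∂/∂z (3).
Each of these terms simplifies to sums of mixed partials that cancel in pairs. The result is 0 (by equality of mixed partials for smooth functions — Schwarz / Clairaut).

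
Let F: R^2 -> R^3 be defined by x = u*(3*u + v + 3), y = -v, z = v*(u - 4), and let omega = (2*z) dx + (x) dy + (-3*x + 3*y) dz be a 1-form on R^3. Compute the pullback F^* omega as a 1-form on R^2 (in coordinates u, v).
F^* omega = (v*(3*u^2 - u*v - 51*u - 11*v - 24)) du + (-9*u^3 - u^2*v + 24*u^2 + 33*u + 12*v) dv

Using F^*(f dg) = (f ∘ F) d(g ∘ F), substitute each coordinate x_i by F_i(u, v) in f_i, and replace dx_i by d F_i = (∂F_i/∂u) du + (∂F_i/∂v) dv.
  For the x component: f_1(F) = 2*v*(u - 4); d F_1 = (6*u + v + 3) du + (u) dv
  For the y component: f_2(F) = u*(3*u + v + 3); d F_2 = (0) du + (-1) dv
  For the z component: f_3(F) = -9*u^2 - 3*u*v - 9*u - 3*v; d F_3 = (v) du + (u - 4) dv
Combining and collecting du, dv coefficients:
  coeff of du: v*(3*u^2 - u*v - 51*u - 11*v - 24)
  coeff of dv: -9*u^3 - u^2*v + 24*u^2 + 33*u + 12*v
F^* omega = (v*(3*u^2 - u*v - 51*u - 11*v - 24)) du + (-9*u^3 - u^2*v + 24*u^2 + 33*u + 12*v) dv.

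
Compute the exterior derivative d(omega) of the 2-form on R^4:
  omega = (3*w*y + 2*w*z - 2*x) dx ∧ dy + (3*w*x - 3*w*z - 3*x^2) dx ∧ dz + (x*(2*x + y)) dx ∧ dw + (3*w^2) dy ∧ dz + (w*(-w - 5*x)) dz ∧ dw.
d(omega) = (2*w) dx ∧ dy ∧ dz + (-x + 3*y + 2*z) dx ∧ dy ∧ dw + (-5*w + 3*x - 3*z) dx ∧ dz ∧ dw + (6*w) dy ∧ dz ∧ dw

For a 2-form omega = sum_{i<j} g_{ij} dx_i ∧ dx_j, the exterior derivative is
  d(omega) = sum_{i<j} d(g_{ij}) ∧ dx_i ∧ dx_j = sum_{i<j, k} (∂g_{ij}/∂x_k) dx_k ∧ dx_i ∧ dx_j.
Expand each term, using dx_k ∧ dx_i ∧ dx_j = sgn(permutation) dx_{(a)} ∧ dx_{(b)} ∧ dx_{(c)} with (a < b < c) sorted:
  d(3*w*y + 2*w*z - 2*x) includes (∂/∂z)(3*w*y + 2*w*z - 2*x) dz = (2*w) dz, which multiplied by dx ∧ dy gives (2*w) dx ∧ dy ∧ dz
  d(3*w*y + 2*w*z - 2*x) includes (∂/∂w)(3*w*y + 2*w*z - 2*x) dw = (3*y + 2*z) dw, which multiplied by dx ∧ dy gives (3*y + 2*z) dx ∧ dy ∧ dw
  d(3*w*x - 3*w*z - 3*x^2) includes (∂/∂w)(3*w*x - 3*w*z - 3*x^2) dw = (3*x - 3*z) dw, which multiplied by dx ∧ dz gives (3*x - 3*z) dx ∧ dz ∧ dw
  d(x*(2*x + y)) includes (∂/∂y)(x*(2*x + y)) dy = (x) dy, which multiplied by dx ∧ dw gives (-x) dx ∧ dy ∧ dw
  d(3*w^2) includes (∂/∂w)(3*w^2) dw = (6*w) dw, which multiplied by dy ∧ dz gives (6*w) dy ∧ dz ∧ dw
  d(w*(-w - 5*x)) includes (∂/∂x)(w*(-w - 5*x)) dx = (-5*w) dx, which multiplied by dz ∧ dw gives (-5*w) dx ∧ dz ∧ dw
Collecting like 3-forms: d(omega) = (2*w) dx ∧ dy ∧ dz + (-x + 3*y + 2*z) dx ∧ dy ∧ dw + (-5*w + 3*x - 3*z) dx ∧ dz ∧ dw + (6*w) dy ∧ dz ∧ dw.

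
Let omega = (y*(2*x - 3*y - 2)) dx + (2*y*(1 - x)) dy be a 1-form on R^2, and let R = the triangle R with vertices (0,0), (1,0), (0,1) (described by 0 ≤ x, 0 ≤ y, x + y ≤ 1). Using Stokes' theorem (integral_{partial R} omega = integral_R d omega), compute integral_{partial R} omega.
integral_(partial R) omega = 4/3

Stokes: integral_partial_R omega = integral_R d omega with d omega = (∂Q/∂x - ∂P/∂y) dx ∧ dy.
  ∂Q/∂x = -2*y
  ∂P/∂y = 2*x - 6*y - 2
  integrand = ∂Q/∂x - ∂P/∂y = -2*x + 4*y + 2.
Integrating over R: integral_0^1 integral_0^{1-x} (-2*x + 4*y + 2) dy dx = 4/3.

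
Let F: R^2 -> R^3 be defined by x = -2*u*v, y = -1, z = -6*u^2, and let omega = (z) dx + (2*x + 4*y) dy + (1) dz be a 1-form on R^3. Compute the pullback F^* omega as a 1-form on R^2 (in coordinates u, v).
F^* omega = (12*u*(u*v - 1)) du + (12*u^3) dv

Using F^*(f dg) = (f ∘ F) d(g ∘ F), substitute each coordinate x_i by F_i(u, v) in f_i, and replace dx_i by d F_i = (∂F_i/∂u) du + (∂F_i/∂v) dv.
  For the x component: f_1(F) = -6*u^2; d F_1 = (-2*v) du + (-2*u) dv
  For the y component: f_2(F) = -4*u*v - 4; d F_2 = (0) du + (0) dv
  For the z component: f_3(F) = 1; d F_3 = (-12*u) du + (0) dv
Combining and collecting du, dv coefficients:
  coeff of du: 12*u*(u*v - 1)
  coeff of dv: 12*u^3
F^* omega = (12*u*(u*v - 1)) du + (12*u^3) dv.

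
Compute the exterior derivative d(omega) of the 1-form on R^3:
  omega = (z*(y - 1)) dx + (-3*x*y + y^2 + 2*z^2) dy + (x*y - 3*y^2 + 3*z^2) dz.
d(omega) = (-3*y - z) dx ∧ dy + (1) dx ∧ dz + (x - 6*y - 4*z) dy ∧ dz

For a 1-form omega = sum_i f_i dx_i, the exterior derivative is
  d(omega) = sum_{i < j} (∂f_j/∂x_i - ∂f_i/∂x_j) dx_i ∧ dx_j.
  coefficient of dx ∧ dy: ∂f_2/∂x - ∂f_1/∂y = ∂(-3*x*y + y^2 + 2*z^2)/∂x - ∂(z*(y - 1))/∂y = -3*y - z
  coefficient of dx ∧ dz: ∂f_3/∂x - ∂f_1/∂z = ∂(x*y - 3*y^2 + 3*z^2)/∂x - ∂(z*(y - 1))/∂z = 1
  coefficient of dy ∧ dz: ∂f_3/∂y - ∂f_2/∂z = ∂(x*y - 3*y^2 + 3*z^2)/∂y - ∂(-3*x*y + y^2 + 2*z^2)/∂z = x - 6*y - 4*z
Assembling: d(omega) = (-3*y - z) dx ∧ dy + (1) dx ∧ dz + (x - 6*y - 4*z) dy ∧ dz.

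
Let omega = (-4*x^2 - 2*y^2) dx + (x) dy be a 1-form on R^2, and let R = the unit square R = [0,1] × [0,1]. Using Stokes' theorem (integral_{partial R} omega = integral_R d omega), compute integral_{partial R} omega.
integral_(partial R) omega = 3

Stokes: integral_partial_R omega = integral_R d omega with d omega = (∂Q/∂x - ∂P/∂y) dx ∧ dy.
  ∂Q/∂x = 1
  ∂P/∂y = -4*y
  integrand = ∂Q/∂x - ∂P/∂y = 4*y + 1.
Integrating over R: integral_0^1 integral_0^1 (4*y + 1) dx dy = 3.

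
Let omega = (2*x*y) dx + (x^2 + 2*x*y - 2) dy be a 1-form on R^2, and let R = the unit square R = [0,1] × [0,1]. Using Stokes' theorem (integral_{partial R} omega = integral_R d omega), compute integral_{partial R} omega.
integral_(partial R) omega = 1

Stokes: integral_partial_R omega = integral_R d omega with d omega = (∂Q/∂x - ∂P/∂y) dx ∧ dy.
  ∂Q/∂x = 2*x + 2*y
  ∂P/∂y = 2*x
  integrand = ∂Q/∂x - ∂P/∂y = 2*y.
Integrating over R: integral_0^1 integral_0^1 (2*y) dx dy = 1.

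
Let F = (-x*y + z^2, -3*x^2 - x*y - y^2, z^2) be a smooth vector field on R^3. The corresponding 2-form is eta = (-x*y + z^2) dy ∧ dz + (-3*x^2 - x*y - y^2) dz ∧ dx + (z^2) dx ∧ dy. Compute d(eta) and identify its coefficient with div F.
d(eta) = (-x - 3*y + 2*z) dx ∧ dy ∧ dz; div F = -x - 3*y + 2*z

For a 2-form in R^3 of the form above, applying d gives a 3-form with coefficient ∂P/∂x + ∂Q/∂y + ∂R/∂z:
  ∂P/∂x = -y
  ∂Q/∂y = -x - 2*y
  ∂R/∂z = 2*z
Sum = -x - 3*y + 2*z, which is exactly div F.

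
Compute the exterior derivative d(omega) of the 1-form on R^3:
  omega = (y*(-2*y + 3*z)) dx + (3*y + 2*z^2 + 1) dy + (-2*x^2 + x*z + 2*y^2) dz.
d(omega) = (4*y - 3*z) dx ∧ dy + (-4*x - 3*y + z) dx ∧ dz + (4*y - 4*z) dy ∧ dz

For a 1-form omega = sum_i f_i dx_i, the exterior derivative is
  d(omega) = sum_{i < j} (∂f_j/∂x_i - ∂f_i/∂x_j) dx_i ∧ dx_j.
  coefficient of dx ∧ dy: ∂f_2/∂x - ∂f_1/∂y = ∂(3*y + 2*z^2 + 1)/∂x - ∂(y*(-2*y + 3*z))/∂y = 4*y - 3*z
  coefficient of dx ∧ dz: ∂f_3/∂x - ∂f_1/∂z = ∂(-2*x^2 + x*z + 2*y^2)/∂x - ∂(y*(-2*y + 3*z))/∂z = -4*x - 3*y + z
  coefficient of dy ∧ dz: ∂f_3/∂y - ∂f_2/∂z = ∂(-2*x^2 + x*z + 2*y^2)/∂y - ∂(3*y + 2*z^2 + 1)/∂z = 4*y - 4*z
Assembling: d(omega) = (4*y - 3*z) dx ∧ dy + (-4*x - 3*y + z) dx ∧ dz + (4*y - 4*z) dy ∧ dz.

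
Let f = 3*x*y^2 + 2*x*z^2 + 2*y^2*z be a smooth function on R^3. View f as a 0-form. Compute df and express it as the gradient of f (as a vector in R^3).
df = (3*y^2 + 2*z^2) dx + (2*y*(3*x + 2*z)) dy + (4*x*z + 2*y^2) dz; grad f = (3*y^2 + 2*z^2, 2*y*(3*x + 2*z), 4*x*z + 2*y^2)

For a 0-form f, d f = (∂f/∂x) dx + (∂f/∂y) dy + (∂f/∂z) dz. The components of the vector representation are exactly the entries of grad f in Cartesian coordinates:
  ∂f/∂x = 3*y^2 + 2*z^2
  ∂f/∂y = 2*y*(3*x + 2*z)
  ∂f/∂z = 4*x*z + 2*y^2.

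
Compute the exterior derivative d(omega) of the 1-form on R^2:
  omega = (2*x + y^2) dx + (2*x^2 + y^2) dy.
d(omega) = (4*x - 2*y) dx ∧ dy

For a 1-form omega = sum_i f_i dx_i, the exterior derivative is
  d(omega) = sum_{i < j} (∂f_j/∂x_i - ∂f_i/∂x_j) dx_i ∧ dx_j.
  coefficient of dx ∧ dy: ∂f_2/∂x - ∂f_1/∂y = ∂(2*x^2 + y^2)/∂x - ∂(2*x + y^2)/∂y = 4*x - 2*y
Assembling: d(omega) = (4*x - 2*y) dx ∧ dy.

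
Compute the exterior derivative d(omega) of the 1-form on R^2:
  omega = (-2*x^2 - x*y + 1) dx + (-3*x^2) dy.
d(omega) = (-5*x) dx ∧ dy

For a 1-form omega = sum_i f_i dx_i, the exterior derivative is
  d(omega) = sum_{i < j} (∂f_j/∂x_i - ∂f_i/∂x_j) dx_i ∧ dx_j.
  coefficient of dx ∧ dy: ∂f_2/∂x - ∂f_1/∂y = ∂(-3*x^2)/∂x - ∂(-2*x^2 - x*y + 1)/∂y = -5*x
Assembling: d(omega) = (-5*x) dx ∧ dy.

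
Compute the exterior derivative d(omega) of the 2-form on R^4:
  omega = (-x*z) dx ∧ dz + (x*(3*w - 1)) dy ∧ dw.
d(omega) = (3*w - 1) dx ∧ dy ∧ dw

For a 2-form omega = sum_{i<j} g_{ij} dx_i ∧ dx_j, the exterior derivative is
  d(omega) = sum_{i<j} d(g_{ij}) ∧ dx_i ∧ dx_j = sum_{i<j, k} (∂g_{ij}/∂x_k) dx_k ∧ dx_i ∧ dx_j.
Expand each term, using dx_k ∧ dx_i ∧ dx_j = sgn(permutation) dx_{(a)} ∧ dx_{(b)} ∧ dx_{(c)} with (a < b < c) sorted:
  d(x*(3*w - 1)) includes (∂/∂x)(x*(3*w - 1)) dx = (3*w - 1) dx, which multiplied by dy ∧ dw gives (3*w - 1) dx ∧ dy ∧ dw
Collecting like 3-forms: d(omega) = (3*w - 1) dx ∧ dy ∧ dw.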